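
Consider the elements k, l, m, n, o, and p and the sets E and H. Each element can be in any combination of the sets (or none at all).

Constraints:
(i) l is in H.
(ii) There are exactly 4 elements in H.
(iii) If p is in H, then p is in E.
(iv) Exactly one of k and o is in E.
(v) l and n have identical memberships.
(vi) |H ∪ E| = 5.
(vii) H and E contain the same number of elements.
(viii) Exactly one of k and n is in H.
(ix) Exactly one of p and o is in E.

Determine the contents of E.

E = {k, l, n, p}

From (i): l ∈ H.
(v): n matches l: n ∈ H.
(viii) (exactly one): k ∉ H.
Suppose k ∉ E: no assignment then satisfies all the clues, so k ∈ E.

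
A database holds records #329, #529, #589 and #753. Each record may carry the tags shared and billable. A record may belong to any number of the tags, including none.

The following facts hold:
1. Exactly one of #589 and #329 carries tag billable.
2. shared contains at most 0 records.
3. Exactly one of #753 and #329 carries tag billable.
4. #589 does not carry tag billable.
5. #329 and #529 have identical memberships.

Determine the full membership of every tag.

shared = {}; billable = {#329, #529}

From (4): #589 ∉ billable.
(1) (exactly one): #329 ∈ billable.
(2): shared already has 0, so the rest are out.
(3) (exactly one): #753 ∉ billable.
(5): #529 matches #329: #529 ∈ billable.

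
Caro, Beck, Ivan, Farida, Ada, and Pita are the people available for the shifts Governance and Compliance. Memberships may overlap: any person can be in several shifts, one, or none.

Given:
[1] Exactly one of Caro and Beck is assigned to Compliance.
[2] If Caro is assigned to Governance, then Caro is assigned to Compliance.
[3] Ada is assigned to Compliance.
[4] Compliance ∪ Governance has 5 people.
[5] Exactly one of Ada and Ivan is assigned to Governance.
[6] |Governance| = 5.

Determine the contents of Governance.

Governance = {Ada, Beck, Caro, Farida, Pita}

From (3): Ada ∈ Compliance.
Suppose Caro ∉ Governance: no assignment then satisfies all the clues, so Caro ∈ Governance.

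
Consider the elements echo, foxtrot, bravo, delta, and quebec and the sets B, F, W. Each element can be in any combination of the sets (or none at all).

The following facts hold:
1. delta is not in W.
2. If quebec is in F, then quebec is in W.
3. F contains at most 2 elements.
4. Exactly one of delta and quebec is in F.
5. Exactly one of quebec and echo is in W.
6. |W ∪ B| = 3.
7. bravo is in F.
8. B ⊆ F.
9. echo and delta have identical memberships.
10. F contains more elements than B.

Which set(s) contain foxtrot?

foxtrot: W

From (1): delta ∉ W.
From (7): bravo ∈ F.
(9): echo matches delta: echo ∉ W.
(5) (exactly one): quebec ∈ W.
Suppose foxtrot ∈ B: no assignment then satisfies all the clues, so foxtrot ∉ B.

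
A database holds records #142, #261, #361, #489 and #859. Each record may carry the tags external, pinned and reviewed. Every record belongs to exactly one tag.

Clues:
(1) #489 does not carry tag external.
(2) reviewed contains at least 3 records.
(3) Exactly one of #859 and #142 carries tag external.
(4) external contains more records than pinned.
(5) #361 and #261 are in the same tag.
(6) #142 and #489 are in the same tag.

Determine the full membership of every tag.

external = {#859}; pinned = {}; reviewed = {#142, #261, #361, #489}

From (1): #489 ∉ external.
(6): #142 matches #489: #142 ∉ external.
(3) (exactly one): #859 ∈ external.
Suppose #142 ∈ pinned: no assignment then satisfies all the clues, so #142 ∉ pinned.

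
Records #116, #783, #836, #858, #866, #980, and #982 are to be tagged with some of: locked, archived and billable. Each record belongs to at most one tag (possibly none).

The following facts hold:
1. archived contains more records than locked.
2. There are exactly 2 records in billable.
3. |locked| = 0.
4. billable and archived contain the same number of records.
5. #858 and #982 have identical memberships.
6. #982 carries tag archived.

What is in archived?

archived = {#858, #982}

From (6): #982 ∈ archived.
(3): locked already has 0, so the rest are out.
(5): #858 matches #982: #858 ∈ archived.
Suppose #116 ∈ archived: no assignment then satisfies all the clues, so #116 ∉ archived.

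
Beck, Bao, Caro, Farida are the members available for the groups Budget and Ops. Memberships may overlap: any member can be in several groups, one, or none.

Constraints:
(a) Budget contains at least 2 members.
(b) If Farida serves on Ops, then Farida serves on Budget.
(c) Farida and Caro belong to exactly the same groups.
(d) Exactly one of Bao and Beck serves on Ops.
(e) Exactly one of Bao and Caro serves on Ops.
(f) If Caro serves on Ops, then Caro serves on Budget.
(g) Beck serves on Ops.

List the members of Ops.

Ops = {Beck, Caro, Farida}

From (g): Beck ∈ Ops.
(d) (exactly one): Bao ∉ Ops.
(e) (exactly one): Caro ∈ Ops.
(f): Caro ∈ Budget.
(c): Farida matches Caro: Farida ∈ Budget.
(c): Farida matches Caro: Farida ∈ Ops.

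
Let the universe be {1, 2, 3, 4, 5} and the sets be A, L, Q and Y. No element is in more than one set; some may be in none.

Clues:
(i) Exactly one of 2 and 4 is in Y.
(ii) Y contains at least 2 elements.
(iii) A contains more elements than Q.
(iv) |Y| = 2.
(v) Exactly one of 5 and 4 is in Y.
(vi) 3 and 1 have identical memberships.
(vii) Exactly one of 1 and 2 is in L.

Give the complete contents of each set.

A = {4}; L = {1, 3}; Q = {}; Y = {2, 5}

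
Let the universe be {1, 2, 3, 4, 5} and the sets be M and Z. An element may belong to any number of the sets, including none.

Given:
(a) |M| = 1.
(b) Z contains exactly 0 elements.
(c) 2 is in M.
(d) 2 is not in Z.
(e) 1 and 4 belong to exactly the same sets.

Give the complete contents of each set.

From (c): 2 ∈ M.
From (d): 2 ∉ Z.
(a): M already has 1, so the rest are out.
(b): Z already has 0, so the rest are out.

M = {2}; Z = {}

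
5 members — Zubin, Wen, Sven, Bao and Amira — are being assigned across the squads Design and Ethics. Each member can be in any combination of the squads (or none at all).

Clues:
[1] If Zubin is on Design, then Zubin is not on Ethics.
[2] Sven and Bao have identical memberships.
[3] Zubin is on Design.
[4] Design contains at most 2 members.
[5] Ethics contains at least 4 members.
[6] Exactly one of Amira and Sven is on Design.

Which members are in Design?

Design = {Amira, Zubin}

From (3): Zubin ∈ Design.
(1): Zubin ∉ Ethics.
(5): only 4 candidates remain for Ethics, so all are in.
Suppose Wen ∈ Design: no assignment then satisfies all the clues, so Wen ∉ Design.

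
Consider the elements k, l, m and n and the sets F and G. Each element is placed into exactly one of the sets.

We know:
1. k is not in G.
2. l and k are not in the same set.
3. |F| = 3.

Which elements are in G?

From (1): k ∉ G.
Only one set left: k ∈ F.
(2): l ∉ F.
(3): only 3 candidates remain for F, so all are in.
Only one set left: l ∈ G.

G = {l}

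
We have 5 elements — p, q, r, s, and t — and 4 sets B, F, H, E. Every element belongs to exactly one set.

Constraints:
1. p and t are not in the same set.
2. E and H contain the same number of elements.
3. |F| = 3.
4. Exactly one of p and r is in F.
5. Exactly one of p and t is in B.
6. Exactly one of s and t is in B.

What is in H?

H = {}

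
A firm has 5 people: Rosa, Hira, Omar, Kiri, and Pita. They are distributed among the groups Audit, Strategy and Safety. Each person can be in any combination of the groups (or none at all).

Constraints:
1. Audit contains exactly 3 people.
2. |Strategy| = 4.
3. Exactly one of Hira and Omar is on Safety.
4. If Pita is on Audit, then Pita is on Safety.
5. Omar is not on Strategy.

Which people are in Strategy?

Strategy = {Hira, Kiri, Pita, Rosa}

From (5): Omar ∉ Strategy.
(2): only 4 candidates remain for Strategy, so all are in.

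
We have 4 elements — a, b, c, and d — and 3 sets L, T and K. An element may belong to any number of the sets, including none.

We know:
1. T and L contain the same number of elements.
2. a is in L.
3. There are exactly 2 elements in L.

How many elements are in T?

2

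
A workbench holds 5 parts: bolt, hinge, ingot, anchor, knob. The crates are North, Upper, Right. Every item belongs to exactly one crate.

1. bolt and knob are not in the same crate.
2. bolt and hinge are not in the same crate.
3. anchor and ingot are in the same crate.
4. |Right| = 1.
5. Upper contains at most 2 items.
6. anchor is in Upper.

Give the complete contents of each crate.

North = {hinge, knob}; Upper = {anchor, ingot}; Right = {bolt}

From (6): anchor ∈ Upper.
(3): ingot matches anchor: ingot ∉ North.
(3): ingot matches anchor: ingot ∈ Upper.
(5): Upper already has 2, so the rest are out.
Suppose bolt ∈ North: no assignment then satisfies all the clues, so bolt ∉ North.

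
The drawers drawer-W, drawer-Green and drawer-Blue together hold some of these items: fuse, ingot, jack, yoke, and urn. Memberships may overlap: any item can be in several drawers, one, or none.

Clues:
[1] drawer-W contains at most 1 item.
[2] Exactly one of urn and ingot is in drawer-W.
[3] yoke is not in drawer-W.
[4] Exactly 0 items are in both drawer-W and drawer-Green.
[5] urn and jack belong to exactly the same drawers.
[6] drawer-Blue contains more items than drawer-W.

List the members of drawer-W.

drawer-W = {ingot}

From (3): yoke ∉ drawer-W.
Suppose fuse ∈ drawer-W: no assignment then satisfies all the clues, so fuse ∉ drawer-W.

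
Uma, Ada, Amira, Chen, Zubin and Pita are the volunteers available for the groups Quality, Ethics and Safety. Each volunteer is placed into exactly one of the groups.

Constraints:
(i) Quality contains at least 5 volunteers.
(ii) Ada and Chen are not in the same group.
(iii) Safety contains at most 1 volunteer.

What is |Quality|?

5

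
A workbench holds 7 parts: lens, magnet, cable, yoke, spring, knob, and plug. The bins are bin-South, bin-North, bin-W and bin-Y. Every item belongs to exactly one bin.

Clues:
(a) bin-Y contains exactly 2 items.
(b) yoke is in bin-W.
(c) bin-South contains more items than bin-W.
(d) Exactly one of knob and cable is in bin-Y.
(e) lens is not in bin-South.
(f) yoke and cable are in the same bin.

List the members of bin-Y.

bin-Y = {knob, lens}

From (b): yoke ∈ bin-W.
From (e): lens ∉ bin-South.
(f): cable matches yoke: cable ∉ bin-South.
(f): cable matches yoke: cable ∉ bin-North.
(f): cable matches yoke: cable ∈ bin-W.
(d) (exactly one): knob ∈ bin-Y.
Suppose lens ∉ bin-Y: no assignment then satisfies all the clues, so lens ∈ bin-Y.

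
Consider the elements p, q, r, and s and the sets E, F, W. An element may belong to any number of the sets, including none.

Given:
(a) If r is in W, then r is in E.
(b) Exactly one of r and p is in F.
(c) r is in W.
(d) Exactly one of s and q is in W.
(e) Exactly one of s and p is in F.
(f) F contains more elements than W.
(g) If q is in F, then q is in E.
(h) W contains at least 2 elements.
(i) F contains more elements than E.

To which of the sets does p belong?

p: none

From (c): r ∈ W.
(a): r ∈ E.
Suppose p ∈ E: no assignment then satisfies all the clues, so p ∉ E.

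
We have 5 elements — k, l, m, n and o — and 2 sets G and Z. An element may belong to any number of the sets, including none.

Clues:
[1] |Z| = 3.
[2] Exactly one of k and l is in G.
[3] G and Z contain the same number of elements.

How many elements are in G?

3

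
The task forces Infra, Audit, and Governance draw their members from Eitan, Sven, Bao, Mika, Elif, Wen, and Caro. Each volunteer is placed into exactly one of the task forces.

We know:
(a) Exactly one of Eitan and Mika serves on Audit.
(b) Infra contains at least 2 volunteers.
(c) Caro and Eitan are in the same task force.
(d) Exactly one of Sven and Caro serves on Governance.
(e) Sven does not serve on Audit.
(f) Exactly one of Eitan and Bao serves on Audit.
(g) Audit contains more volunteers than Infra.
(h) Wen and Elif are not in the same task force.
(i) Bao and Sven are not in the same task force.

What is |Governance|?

2

From (e): Sven ∉ Audit.
Suppose Bao ∈ Governance: no assignment then satisfies all the clues, so Bao ∉ Governance.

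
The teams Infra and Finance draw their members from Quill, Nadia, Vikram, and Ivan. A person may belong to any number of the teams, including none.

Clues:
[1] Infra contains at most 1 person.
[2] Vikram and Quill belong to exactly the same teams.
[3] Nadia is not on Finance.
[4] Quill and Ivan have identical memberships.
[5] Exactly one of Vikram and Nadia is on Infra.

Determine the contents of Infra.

Infra = {Nadia}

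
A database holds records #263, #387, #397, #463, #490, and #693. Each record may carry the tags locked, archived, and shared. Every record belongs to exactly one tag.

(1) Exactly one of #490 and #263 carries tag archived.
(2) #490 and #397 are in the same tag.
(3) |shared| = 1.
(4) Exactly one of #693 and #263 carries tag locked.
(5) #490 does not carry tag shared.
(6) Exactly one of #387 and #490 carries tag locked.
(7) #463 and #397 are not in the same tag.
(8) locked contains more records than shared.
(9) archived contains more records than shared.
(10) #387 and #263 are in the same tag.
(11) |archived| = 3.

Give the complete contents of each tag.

locked = {#263, #387}; archived = {#397, #490, #693}; shared = {#463}

From (5): #490 ∉ shared.
(2): #397 matches #490: #397 ∉ shared.
Suppose #263 ∉ locked: no assignment then satisfies all the clues, so #263 ∈ locked.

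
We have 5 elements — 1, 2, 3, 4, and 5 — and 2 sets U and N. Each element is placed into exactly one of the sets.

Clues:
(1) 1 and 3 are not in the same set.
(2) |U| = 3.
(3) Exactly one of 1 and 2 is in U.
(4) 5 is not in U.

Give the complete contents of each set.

U = {2, 3, 4}; N = {1, 5}

From (4): 5 ∉ U.
Only one set left: 5 ∈ N.
Suppose 1 ∈ U: no assignment then satisfies all the clues, so 1 ∉ U.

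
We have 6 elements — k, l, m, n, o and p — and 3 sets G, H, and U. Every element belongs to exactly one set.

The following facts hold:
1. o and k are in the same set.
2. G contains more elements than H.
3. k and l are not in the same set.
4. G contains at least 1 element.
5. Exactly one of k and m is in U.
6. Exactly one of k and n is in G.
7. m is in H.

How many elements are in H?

1

From (7): m ∈ H.
(5) (exactly one): k ∈ U.
(6) (exactly one): n ∈ G.
(1): o matches k: o ∉ G.
(1): o matches k: o ∉ H.
(1): o matches k: o ∈ U.
(3): l ∉ U.
Suppose l ∉ G: no assignment then satisfies all the clues, so l ∈ G.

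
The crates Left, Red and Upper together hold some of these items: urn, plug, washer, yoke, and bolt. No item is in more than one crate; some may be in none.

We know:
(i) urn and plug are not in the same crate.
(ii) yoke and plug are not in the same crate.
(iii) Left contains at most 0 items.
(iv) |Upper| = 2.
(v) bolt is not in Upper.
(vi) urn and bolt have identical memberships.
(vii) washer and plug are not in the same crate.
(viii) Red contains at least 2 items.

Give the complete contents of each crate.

Left = {}; Red = {bolt, urn}; Upper = {washer, yoke}

From (v): bolt ∉ Upper.
(iii): Left already has 0, so the rest are out.
(vi): urn matches bolt: urn ∉ Upper.
Suppose urn ∉ Red: no assignment then satisfies all the clues, so urn ∈ Red.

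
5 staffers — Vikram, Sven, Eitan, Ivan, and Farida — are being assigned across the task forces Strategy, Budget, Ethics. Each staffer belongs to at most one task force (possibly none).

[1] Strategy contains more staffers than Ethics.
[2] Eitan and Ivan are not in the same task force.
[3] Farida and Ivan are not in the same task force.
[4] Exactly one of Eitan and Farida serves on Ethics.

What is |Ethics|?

1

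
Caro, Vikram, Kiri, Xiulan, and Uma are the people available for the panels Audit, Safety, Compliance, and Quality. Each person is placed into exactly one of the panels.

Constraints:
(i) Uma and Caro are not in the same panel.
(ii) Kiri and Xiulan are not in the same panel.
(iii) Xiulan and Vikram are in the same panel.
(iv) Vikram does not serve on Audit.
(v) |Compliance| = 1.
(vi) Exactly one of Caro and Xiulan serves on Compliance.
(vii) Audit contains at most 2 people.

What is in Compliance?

From (iv): Vikram ∉ Audit.
(iii): Xiulan matches Vikram: Xiulan ∉ Audit.
Suppose Caro ∉ Compliance: no assignment then satisfies all the clues, so Caro ∈ Compliance.

Compliance = {Caro}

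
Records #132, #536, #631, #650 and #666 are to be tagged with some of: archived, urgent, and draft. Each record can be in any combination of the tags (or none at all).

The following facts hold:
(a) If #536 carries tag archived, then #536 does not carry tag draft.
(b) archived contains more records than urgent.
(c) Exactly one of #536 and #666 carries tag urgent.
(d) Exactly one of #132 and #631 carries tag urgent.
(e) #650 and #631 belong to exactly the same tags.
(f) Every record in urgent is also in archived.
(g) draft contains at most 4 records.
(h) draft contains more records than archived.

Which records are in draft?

draft = {#132, #631, #650, #666}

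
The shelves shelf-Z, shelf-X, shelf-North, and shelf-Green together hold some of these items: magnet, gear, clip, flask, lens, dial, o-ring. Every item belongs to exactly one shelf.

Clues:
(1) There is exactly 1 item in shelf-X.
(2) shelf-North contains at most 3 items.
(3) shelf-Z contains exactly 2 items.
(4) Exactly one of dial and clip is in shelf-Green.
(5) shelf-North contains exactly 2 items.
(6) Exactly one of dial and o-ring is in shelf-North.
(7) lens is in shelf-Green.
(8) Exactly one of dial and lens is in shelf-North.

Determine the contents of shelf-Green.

shelf-Green = {clip, lens}

From (7): lens ∈ shelf-Green.
(8) (exactly one): dial ∈ shelf-North.
(4) (exactly one): clip ∈ shelf-Green.
(6) (exactly one): o-ring ∉ shelf-North.
Suppose magnet ∈ shelf-Green: no assignment then satisfies all the clues, so magnet ∉ shelf-Green.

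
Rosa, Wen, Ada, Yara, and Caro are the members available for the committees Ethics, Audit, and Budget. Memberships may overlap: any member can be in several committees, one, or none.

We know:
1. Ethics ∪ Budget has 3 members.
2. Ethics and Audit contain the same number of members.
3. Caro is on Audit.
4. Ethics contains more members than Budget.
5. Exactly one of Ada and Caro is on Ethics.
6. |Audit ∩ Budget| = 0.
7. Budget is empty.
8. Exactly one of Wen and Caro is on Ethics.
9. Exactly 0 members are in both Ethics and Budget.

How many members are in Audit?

3

From (3): Caro ∈ Audit.
(7): Budget already has 0, so the rest are out.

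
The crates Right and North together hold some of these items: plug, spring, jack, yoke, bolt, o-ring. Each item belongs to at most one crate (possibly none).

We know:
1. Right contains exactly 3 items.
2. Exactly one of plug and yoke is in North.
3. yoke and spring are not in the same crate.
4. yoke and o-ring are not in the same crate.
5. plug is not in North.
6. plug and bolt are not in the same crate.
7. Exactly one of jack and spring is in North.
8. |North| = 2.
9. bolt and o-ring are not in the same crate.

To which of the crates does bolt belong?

bolt: none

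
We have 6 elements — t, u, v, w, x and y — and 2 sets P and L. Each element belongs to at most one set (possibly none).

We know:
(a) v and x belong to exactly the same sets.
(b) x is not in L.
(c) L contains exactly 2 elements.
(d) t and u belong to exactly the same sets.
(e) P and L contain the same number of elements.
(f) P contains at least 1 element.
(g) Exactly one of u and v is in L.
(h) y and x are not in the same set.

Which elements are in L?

From (b): x ∉ L.
(a): v matches x: v ∉ L.
(g) (exactly one): u ∈ L.
(d): t matches u: t ∉ P.
(d): t matches u: t ∈ L.
(c): L already has 2, so the rest are out.

L = {t, u}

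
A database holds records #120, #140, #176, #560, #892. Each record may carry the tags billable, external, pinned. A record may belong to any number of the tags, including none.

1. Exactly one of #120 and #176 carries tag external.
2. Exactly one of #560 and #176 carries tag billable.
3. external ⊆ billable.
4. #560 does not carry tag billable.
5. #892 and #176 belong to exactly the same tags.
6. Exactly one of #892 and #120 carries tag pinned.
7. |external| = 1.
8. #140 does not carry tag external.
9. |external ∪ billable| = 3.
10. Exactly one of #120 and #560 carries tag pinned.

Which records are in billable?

billable = {#120, #176, #892}

From (4): #560 ∉ billable.
From (8): #140 ∉ external.
(2) (exactly one): #176 ∈ billable.
(3) contrapositive: #560 ∉ external.
(5): #892 matches #176: #892 ∈ billable.
Suppose #120 ∉ billable: no assignment then satisfies all the clues, so #120 ∈ billable.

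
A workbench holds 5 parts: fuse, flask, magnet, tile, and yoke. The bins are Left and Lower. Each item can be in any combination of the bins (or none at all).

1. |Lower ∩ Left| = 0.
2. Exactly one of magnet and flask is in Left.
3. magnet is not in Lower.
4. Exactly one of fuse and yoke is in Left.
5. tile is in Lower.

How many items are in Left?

2

From (3): magnet ∉ Lower.
From (5): tile ∈ Lower.
Suppose tile ∈ Left: no assignment then satisfies all the clues, so tile ∉ Left.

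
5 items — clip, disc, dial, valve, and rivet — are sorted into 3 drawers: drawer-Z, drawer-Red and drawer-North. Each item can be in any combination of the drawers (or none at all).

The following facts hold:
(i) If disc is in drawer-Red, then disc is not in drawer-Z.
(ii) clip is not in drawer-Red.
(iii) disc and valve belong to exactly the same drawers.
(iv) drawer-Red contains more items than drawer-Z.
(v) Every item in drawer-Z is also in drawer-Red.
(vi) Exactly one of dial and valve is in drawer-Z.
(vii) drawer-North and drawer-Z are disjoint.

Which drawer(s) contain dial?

dial: drawer-Red, drawer-Z

From (ii): clip ∉ drawer-Red.
(v) contrapositive: clip ∉ drawer-Z.
Suppose dial ∉ drawer-Z: no assignment then satisfies all the clues, so dial ∈ drawer-Z.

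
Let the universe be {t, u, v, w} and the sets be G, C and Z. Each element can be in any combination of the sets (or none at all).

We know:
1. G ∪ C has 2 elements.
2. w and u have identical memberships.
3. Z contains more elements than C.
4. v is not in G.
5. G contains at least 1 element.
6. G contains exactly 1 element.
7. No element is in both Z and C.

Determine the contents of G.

G = {t}

From (4): v ∉ G.
Suppose t ∉ G: no assignment then satisfies all the clues, so t ∈ G.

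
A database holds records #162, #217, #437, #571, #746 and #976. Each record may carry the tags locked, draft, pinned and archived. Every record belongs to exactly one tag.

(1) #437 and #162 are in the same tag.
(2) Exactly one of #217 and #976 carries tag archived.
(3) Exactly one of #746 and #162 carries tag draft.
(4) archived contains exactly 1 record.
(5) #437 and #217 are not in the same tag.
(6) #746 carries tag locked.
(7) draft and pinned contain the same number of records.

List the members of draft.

draft = {#162, #437}

From (6): #746 ∈ locked.
(3) (exactly one): #162 ∈ draft.
(1): #437 matches #162: #437 ∉ locked.
(1): #437 matches #162: #437 ∈ draft.
(5): #217 ∉ draft.
Suppose #571 ∈ draft: no assignment then satisfies all the clues, so #571 ∉ draft.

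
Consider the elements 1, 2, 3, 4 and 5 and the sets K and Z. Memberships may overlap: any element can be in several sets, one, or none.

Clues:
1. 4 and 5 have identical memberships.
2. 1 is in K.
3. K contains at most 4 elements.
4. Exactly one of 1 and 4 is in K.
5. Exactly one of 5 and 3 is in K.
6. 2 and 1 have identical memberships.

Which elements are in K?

From (2): 1 ∈ K.
(4) (exactly one): 4 ∉ K.
(6): 2 matches 1: 2 ∈ K.
(1): 5 matches 4: 5 ∉ K.
(5) (exactly one): 3 ∈ K.

K = {1, 2, 3}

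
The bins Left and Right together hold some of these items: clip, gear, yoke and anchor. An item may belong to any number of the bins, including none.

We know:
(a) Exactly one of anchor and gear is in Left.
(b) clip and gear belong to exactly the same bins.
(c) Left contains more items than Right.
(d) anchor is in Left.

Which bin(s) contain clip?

From (d): anchor ∈ Left.
(a) (exactly one): gear ∉ Left.
(b): clip matches gear: clip ∉ Left.
Suppose clip ∈ Right: no assignment then satisfies all the clues, so clip ∉ Right.

clip: none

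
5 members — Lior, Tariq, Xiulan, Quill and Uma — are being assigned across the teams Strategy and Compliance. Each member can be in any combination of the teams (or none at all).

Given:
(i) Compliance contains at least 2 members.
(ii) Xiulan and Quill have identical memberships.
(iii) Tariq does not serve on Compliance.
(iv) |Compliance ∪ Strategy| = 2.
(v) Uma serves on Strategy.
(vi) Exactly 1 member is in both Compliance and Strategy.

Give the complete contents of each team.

Strategy = {Uma}; Compliance = {Lior, Uma}

From (iii): Tariq ∉ Compliance.
From (v): Uma ∈ Strategy.
Suppose Lior ∈ Strategy: no assignment then satisfies all the clues, so Lior ∉ Strategy.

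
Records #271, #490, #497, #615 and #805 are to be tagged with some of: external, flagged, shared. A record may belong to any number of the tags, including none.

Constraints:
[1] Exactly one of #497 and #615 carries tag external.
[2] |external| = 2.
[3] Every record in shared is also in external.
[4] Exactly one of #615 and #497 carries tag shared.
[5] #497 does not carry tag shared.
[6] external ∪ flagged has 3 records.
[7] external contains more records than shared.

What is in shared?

shared = {#615}

From (5): #497 ∉ shared.
(4) (exactly one): #615 ∈ shared.
(3) with #615 ∈ shared: #615 ∈ external.
(1) (exactly one): #497 ∉ external.
Suppose #271 ∈ shared: no assignment then satisfies all the clues, so #271 ∉ shared.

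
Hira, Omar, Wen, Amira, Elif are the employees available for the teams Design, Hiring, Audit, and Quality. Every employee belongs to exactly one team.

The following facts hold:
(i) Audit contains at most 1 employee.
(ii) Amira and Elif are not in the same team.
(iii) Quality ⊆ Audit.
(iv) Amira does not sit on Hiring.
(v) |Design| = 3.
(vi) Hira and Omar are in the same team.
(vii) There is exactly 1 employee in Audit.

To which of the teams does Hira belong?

From (iv): Amira ∉ Hiring.
Suppose Hira ∉ Design: no assignment then satisfies all the clues, so Hira ∈ Design.

Hira: Design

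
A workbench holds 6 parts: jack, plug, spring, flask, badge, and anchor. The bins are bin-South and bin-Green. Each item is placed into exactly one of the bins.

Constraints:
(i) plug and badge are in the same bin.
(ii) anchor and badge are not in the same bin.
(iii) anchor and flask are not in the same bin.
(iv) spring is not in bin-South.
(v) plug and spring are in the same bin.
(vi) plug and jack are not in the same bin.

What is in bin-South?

bin-South = {anchor, jack}

From (iv): spring ∉ bin-South.
(v): plug matches spring: plug ∉ bin-South.
Only one bin left: plug ∈ bin-Green.
Only one bin left: spring ∈ bin-Green.
(i): badge matches plug: badge ∉ bin-South.
(i): badge matches plug: badge ∈ bin-Green.
(ii): anchor ∉ bin-Green.
(vi): jack ∉ bin-Green.
Only one bin left: jack ∈ bin-South.
Only one bin left: anchor ∈ bin-South.
(iii): flask ∉ bin-South.
Only one bin left: flask ∈ bin-Green.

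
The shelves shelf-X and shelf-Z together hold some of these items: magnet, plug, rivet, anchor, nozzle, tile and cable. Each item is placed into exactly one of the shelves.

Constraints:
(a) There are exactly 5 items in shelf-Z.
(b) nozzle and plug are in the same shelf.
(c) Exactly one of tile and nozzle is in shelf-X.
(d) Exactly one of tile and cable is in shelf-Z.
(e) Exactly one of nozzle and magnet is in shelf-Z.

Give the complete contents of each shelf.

shelf-X = {magnet, tile}; shelf-Z = {anchor, cable, nozzle, plug, rivet}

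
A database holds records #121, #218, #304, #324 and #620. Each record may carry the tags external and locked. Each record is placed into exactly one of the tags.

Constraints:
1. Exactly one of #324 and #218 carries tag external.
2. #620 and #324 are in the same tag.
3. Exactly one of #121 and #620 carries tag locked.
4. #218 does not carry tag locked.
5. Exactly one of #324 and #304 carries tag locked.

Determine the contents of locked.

From (4): #218 ∉ locked.
Only one tag left: #218 ∈ external.
(1) (exactly one): #324 ∉ external.
(2): #620 matches #324: #620 ∉ external.
Only one tag left: #324 ∈ locked.
Only one tag left: #620 ∈ locked.
(3) (exactly one): #121 ∉ locked.
(5) (exactly one): #304 ∉ locked.
Only one tag left: #121 ∈ external.
Only one tag left: #304 ∈ external.

locked = {#324, #620}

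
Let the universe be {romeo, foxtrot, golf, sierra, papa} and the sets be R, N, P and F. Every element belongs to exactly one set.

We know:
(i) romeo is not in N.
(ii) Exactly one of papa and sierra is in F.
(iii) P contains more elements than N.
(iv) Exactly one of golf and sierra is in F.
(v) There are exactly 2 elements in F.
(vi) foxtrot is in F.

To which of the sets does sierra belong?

From (i): romeo ∉ N.
From (vi): foxtrot ∈ F.
Suppose sierra ∈ R: no assignment then satisfies all the clues, so sierra ∉ R.

sierra: F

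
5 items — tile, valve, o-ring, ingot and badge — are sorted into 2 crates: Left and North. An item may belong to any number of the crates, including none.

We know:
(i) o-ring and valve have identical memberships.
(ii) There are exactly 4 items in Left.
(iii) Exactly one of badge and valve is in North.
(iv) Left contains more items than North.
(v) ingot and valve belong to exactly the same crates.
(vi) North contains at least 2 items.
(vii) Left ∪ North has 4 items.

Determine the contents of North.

North = {ingot, o-ring, valve}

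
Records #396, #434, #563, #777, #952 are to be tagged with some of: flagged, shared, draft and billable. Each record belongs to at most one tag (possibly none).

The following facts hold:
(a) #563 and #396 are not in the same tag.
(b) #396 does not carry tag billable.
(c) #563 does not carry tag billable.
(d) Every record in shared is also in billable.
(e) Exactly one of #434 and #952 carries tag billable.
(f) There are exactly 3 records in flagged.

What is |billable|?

1

From (b): #396 ∉ billable.
From (c): #563 ∉ billable.
(d) contrapositive: #396 ∉ shared.
(d) contrapositive: #563 ∉ shared.
Suppose #434 ∈ shared: no assignment then satisfies all the clues, so #434 ∉ shared.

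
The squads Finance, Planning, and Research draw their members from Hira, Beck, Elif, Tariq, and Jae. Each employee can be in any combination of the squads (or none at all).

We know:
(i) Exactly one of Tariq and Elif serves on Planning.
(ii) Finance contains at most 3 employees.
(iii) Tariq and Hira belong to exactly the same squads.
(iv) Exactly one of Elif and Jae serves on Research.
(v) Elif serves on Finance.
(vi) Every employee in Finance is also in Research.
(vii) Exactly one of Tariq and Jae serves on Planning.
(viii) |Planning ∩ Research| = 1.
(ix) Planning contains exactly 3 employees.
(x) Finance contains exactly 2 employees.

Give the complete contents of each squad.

Finance = {Beck, Elif}; Planning = {Beck, Hira, Tariq}; Research = {Beck, Elif}

From (v): Elif ∈ Finance.
(vi) with Elif ∈ Finance: Elif ∈ Research.
(iv) (exactly one): Jae ∉ Research.
(vi) contrapositive: Jae ∉ Finance.
Suppose Hira ∈ Finance: no assignment then satisfies all the clues, so Hira ∉ Finance.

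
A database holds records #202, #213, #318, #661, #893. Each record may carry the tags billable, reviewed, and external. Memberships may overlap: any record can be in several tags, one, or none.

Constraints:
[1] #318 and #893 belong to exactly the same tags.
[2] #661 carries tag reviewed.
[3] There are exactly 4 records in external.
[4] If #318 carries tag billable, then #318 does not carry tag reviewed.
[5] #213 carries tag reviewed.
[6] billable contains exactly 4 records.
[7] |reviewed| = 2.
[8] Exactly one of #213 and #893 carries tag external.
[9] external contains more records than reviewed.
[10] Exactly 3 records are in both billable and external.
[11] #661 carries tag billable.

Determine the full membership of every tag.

billable = {#213, #318, #661, #893}; reviewed = {#213, #661}; external = {#202, #318, #661, #893}

From (2): #661 ∈ reviewed.
From (5): #213 ∈ reviewed.
From (11): #661 ∈ billable.
(7): reviewed already has 2, so the rest are out.
Suppose #202 ∈ billable: no assignment then satisfies all the clues, so #202 ∉ billable.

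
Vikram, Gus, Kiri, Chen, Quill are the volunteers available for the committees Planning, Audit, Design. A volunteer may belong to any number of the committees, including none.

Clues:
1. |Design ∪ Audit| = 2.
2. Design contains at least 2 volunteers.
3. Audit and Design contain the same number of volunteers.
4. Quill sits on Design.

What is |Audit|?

From (4): Quill ∈ Design.
Suppose Quill ∉ Audit: no assignment then satisfies all the clues, so Quill ∈ Audit.

2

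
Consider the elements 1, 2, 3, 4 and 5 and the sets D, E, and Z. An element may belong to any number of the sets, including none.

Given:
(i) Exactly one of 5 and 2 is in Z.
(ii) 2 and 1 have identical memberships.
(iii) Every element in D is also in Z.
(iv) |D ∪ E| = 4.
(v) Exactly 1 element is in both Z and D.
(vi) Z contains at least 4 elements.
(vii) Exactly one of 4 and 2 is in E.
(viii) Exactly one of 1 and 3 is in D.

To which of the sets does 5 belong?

5: E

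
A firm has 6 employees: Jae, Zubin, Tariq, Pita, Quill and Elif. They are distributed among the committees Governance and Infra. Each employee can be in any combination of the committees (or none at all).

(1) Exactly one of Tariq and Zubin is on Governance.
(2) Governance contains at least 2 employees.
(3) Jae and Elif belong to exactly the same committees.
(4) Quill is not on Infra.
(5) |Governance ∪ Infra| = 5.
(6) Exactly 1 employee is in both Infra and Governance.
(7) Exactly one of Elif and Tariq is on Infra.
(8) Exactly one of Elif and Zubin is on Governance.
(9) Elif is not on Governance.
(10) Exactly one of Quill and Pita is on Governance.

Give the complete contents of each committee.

Governance = {Quill, Zubin}; Infra = {Elif, Jae, Pita, Zubin}

From (4): Quill ∉ Infra.
From (9): Elif ∉ Governance.
(3): Jae matches Elif: Jae ∉ Governance.
(8) (exactly one): Zubin ∈ Governance.
(1) (exactly one): Tariq ∉ Governance.
Suppose Jae ∉ Infra: no assignment then satisfies all the clues, so Jae ∈ Infra.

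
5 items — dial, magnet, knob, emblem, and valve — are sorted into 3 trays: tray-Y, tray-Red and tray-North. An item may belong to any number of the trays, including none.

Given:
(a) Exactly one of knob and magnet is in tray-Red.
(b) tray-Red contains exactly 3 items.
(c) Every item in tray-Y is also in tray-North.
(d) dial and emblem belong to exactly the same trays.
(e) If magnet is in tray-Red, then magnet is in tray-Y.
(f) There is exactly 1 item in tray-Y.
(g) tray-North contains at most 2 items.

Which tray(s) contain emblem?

emblem: tray-Red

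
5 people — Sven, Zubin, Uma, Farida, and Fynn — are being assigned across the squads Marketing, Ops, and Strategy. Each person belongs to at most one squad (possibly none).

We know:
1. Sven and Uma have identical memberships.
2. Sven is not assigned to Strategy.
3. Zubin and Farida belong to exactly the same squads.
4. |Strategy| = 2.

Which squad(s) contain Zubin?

Zubin: Strategy

From (2): Sven ∉ Strategy.
(1): Uma matches Sven: Uma ∉ Strategy.
Suppose Zubin ∈ Marketing: no assignment then satisfies all the clues, so Zubin ∉ Marketing.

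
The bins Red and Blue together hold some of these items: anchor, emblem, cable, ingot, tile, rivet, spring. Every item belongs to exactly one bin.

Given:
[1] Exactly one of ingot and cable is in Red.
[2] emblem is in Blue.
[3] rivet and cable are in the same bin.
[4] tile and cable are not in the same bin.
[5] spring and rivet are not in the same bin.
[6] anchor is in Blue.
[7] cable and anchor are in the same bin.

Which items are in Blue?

From (2): emblem ∈ Blue.
From (6): anchor ∈ Blue.
(7): cable matches anchor: cable ∉ Red.
(7): cable matches anchor: cable ∈ Blue.
(1) (exactly one): ingot ∈ Red.
(3): rivet matches cable: rivet ∉ Red.
(3): rivet matches cable: rivet ∈ Blue.
(4): tile ∉ Blue.
(5): spring ∉ Blue.
Only one bin left: tile ∈ Red.
Only one bin left: spring ∈ Red.

Blue = {anchor, cable, emblem, rivet}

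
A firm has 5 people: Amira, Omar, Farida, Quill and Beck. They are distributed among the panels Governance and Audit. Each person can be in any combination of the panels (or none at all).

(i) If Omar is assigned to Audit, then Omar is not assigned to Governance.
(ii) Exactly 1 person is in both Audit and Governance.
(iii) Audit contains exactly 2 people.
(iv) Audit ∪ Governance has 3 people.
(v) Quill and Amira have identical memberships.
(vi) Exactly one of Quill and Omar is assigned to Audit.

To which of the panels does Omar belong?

Omar: Audit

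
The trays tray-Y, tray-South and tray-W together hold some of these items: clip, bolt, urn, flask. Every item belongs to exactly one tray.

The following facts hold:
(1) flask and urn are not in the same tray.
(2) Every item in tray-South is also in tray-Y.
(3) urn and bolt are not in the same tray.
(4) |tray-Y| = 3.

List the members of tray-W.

tray-W = {urn}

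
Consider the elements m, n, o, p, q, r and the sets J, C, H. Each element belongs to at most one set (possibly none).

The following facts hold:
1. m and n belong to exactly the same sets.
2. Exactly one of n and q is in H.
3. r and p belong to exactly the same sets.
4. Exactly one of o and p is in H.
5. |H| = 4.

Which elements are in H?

H = {m, n, p, r}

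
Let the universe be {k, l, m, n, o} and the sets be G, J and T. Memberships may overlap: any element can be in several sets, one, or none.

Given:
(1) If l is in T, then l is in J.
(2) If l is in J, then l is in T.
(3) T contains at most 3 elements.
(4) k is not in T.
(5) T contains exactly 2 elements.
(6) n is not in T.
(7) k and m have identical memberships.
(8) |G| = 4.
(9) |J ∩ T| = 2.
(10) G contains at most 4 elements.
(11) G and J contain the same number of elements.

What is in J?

J = {k, l, m, o}

From (4): k ∉ T.
From (6): n ∉ T.
(7): m matches k: m ∉ T.
(5): only 2 candidates remain for T, so all are in.
(1): l ∈ J.
Suppose k ∉ J: no assignment then satisfies all the clues, so k ∈ J.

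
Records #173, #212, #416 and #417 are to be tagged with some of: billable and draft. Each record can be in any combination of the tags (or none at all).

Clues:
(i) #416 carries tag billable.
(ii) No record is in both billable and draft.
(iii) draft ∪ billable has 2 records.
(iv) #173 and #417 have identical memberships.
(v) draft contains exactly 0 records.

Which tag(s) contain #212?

From (i): #416 ∈ billable.
(ii) (disjoint): #416 ∉ draft.
(v): draft already has 0, so the rest are out.
Suppose #212 ∉ billable: no assignment then satisfies all the clues, so #212 ∈ billable.

#212: billable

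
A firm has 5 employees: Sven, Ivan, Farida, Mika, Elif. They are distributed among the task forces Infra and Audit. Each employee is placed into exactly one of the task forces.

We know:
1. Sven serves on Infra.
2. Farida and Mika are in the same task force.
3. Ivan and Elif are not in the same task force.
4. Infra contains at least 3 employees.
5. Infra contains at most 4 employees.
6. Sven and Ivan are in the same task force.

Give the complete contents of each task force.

Infra = {Farida, Ivan, Mika, Sven}; Audit = {Elif}

From (1): Sven ∈ Infra.
(6): Ivan matches Sven: Ivan ∈ Infra.
(3): Elif ∉ Infra.
Only one task force left: Elif ∈ Audit.
Suppose Farida ∉ Infra: no assignment then satisfies all the clues, so Farida ∈ Infra.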